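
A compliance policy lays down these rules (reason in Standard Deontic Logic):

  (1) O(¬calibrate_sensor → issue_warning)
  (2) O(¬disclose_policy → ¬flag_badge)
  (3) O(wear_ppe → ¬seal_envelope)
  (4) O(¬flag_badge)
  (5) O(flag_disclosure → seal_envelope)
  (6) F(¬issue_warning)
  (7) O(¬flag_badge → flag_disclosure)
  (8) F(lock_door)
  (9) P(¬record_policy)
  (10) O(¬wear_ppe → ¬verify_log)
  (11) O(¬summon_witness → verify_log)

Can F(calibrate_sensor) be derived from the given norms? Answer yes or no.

No

Premise 1 is O(¬calibrate_sensor → issue_warning); even if O(issue_warning) held, inferring O(¬calibrate_sensor) would be affirming the consequent — invalid.
No other premise forces O(¬calibrate_sensor). An ideal world satisfying every premise can still have calibrate_sensor true, so F(calibrate_sensor) is not derivable.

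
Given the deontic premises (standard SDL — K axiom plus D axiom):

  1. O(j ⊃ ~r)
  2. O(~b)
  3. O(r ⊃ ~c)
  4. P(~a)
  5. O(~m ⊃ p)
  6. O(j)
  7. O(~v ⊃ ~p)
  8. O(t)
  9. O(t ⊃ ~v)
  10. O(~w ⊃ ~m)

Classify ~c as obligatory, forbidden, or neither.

Neither

Premise 3 is O(r ⊃ ~c), but O(r) is not derivable from the premises, so it does not yield O(~c).
No premise or chain of K-axiom applications forces O(~c), and none forces O(c). So ~c is neither obligatory nor forbidden under these norms.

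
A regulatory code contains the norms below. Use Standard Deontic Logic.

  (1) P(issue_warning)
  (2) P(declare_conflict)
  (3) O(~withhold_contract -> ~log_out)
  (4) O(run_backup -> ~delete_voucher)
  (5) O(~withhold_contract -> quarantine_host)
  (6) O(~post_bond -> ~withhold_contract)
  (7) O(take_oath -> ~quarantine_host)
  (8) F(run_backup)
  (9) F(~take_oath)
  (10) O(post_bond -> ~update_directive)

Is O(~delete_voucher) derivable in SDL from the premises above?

Premise 4 is O(run_backup -> ~delete_voucher), but O(run_backup) is not derivable from the premises, so it does not yield O(~delete_voucher).
No other premise forces O(~delete_voucher). An ideal world satisfying every premise can still have ~delete_voucher false, so O(~delete_voucher) is not derivable.

No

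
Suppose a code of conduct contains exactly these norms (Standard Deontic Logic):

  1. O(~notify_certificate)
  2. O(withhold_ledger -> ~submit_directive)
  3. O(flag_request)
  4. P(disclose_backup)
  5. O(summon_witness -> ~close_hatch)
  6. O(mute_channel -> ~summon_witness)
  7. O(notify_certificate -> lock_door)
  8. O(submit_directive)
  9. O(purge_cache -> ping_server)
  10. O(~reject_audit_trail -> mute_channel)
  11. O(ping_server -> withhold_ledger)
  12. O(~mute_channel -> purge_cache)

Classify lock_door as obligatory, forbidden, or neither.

Premise 7 is O(notify_certificate -> lock_door), but O(notify_certificate) is not derivable from the premises, so it does not yield O(lock_door).
No premise or chain of K-axiom applications forces O(lock_door), and none forces O(~lock_door). So lock_door is neither obligatory nor forbidden under these norms.

Neither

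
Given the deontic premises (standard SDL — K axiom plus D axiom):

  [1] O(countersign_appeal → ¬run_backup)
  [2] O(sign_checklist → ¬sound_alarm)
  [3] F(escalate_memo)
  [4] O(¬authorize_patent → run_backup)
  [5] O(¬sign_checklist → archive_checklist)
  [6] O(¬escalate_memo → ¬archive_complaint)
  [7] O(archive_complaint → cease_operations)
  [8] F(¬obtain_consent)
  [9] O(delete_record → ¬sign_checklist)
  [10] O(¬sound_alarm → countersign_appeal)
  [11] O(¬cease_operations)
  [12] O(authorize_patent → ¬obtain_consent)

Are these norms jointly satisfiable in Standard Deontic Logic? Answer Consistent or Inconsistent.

Premise 7 is O(archive_complaint → cease_operations), but O(archive_complaint) is not derivable from the premises, so it does not yield O(cease_operations).
So O(cease_operations) is not derivable, and the apparent clash with O(¬cease_operations) does not arise.
A world satisfying every obligation exists (e.g. archive_checklist=true, archive_complaint=false, authorize_patent=false, cease_operations=false, countersign_appeal=false, delete_record=false, escalate_memo=false, obtain_consent=true, run_backup=true, sign_checklist=false, sound_alarm=true); no atom is both obligatory and forbidden, so the set is consistent.

Consistent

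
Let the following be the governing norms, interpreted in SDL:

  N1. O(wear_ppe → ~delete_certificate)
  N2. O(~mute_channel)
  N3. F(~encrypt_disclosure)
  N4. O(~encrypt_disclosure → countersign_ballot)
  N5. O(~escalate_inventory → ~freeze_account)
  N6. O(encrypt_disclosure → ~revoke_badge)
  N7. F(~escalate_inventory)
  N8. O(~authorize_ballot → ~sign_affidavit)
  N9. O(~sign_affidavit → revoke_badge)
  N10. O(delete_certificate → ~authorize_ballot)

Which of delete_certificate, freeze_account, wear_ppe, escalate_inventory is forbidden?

delete_certificate

Premise 3 is F(~encrypt_disclosure), i.e. O(encrypt_disclosure).
Applying K to premise 6 (O(encrypt_disclosure → ~revoke_badge)) and O(encrypt_disclosure) yields O(~revoke_badge).
Premise 9 is O(~sign_affidavit → revoke_badge); contrapositively O(~revoke_badge → sign_affidavit). Since O(~revoke_badge) holds, K gives O(sign_affidavit).
Premise 8 is O(~authorize_ballot → ~sign_affidavit); contrapositively O(sign_affidavit → authorize_ballot). Since O(sign_affidavit) holds, K gives O(authorize_ballot).
Premise 10, O(delete_certificate → ~authorize_ballot), contraposes to O(authorize_ballot → ~delete_certificate); with O(authorize_ballot) we get O(~delete_certificate).
So O(~delete_certificate) holds, i.e. delete_certificate is forbidden. None of the other listed options is forbidden under the premises.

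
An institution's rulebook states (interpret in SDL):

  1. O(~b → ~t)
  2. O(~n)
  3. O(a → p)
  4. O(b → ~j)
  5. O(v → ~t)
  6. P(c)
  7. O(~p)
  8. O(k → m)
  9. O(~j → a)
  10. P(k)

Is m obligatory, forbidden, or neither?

Premise 8 is O(k → m), but O(k) is not derivable from the premises (the permission P(k) asserts only ~O(~k), not O(k)), so it does not yield O(m).
No premise or chain of K-axiom applications forces O(m), and none forces O(~m). So m is neither obligatory nor forbidden under these norms.

Neither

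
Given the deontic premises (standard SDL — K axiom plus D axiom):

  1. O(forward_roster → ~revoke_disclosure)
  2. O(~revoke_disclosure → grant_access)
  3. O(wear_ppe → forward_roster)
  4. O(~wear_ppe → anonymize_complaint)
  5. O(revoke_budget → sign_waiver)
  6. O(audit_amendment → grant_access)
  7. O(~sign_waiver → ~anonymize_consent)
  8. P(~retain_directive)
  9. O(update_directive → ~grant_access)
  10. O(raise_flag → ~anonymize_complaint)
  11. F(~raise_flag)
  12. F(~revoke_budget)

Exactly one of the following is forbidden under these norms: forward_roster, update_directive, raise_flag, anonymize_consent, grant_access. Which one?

Premise 11, F(~raise_flag), is equivalent to O(raise_flag).
From O(raise_flag) and premise 10, O(raise_flag → ~anonymize_complaint), we obtain O(~anonymize_complaint).
Premise 4, O(~wear_ppe → anonymize_complaint), contraposes to O(~anonymize_complaint → wear_ppe); with O(~anonymize_complaint) we get O(wear_ppe).
Applying K to premise 3 (O(wear_ppe → forward_roster)) and O(wear_ppe) yields O(forward_roster).
Premise 1 is O(forward_roster → ~revoke_disclosure); since O(forward_roster), deontic closure gives O(~revoke_disclosure).
Applying K to premise 2 (O(~revoke_disclosure → grant_access)) and O(~revoke_disclosure) yields O(grant_access).
Premise 9 is O(update_directive → ~grant_access); contrapositively O(grant_access → ~update_directive). Since O(grant_access) holds, K gives O(~update_directive).
So O(~update_directive) holds, i.e. update_directive is forbidden. None of the other listed options is forbidden under the premises.

update_directive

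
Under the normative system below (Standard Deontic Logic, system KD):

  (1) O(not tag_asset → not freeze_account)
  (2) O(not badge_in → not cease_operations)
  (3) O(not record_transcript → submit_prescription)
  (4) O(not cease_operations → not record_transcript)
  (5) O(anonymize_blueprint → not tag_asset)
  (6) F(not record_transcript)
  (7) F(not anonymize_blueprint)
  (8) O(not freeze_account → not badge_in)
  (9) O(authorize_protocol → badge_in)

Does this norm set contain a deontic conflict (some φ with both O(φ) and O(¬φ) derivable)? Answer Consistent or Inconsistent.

Inconsistent

Premise 6 is F(not record_transcript), i.e. O(record_transcript).
Premise 4 is O(not cease_operations → not record_transcript); contrapositively O(record_transcript → cease_operations). Since O(record_transcript) holds, K gives O(cease_operations).
Premise 2, O(not badge_in → not cease_operations), contraposes to O(cease_operations → badge_in); with O(cease_operations) we get O(badge_in).
The contrapositive of premise 8 (O(not freeze_account → not badge_in)) is O(badge_in → freeze_account), and O(badge_in) is already established, so O(freeze_account).
Premise 1 is O(not tag_asset → not freeze_account); contrapositively O(freeze_account → tag_asset). Since O(freeze_account) holds, K gives O(tag_asset).
Premise 5 is O(anonymize_blueprint → not tag_asset); contrapositively O(tag_asset → not anonymize_blueprint). Since O(tag_asset) holds, K gives O(not anonymize_blueprint).
But premise 7, F(not anonymize_blueprint), means O(anonymize_blueprint).
We now have both O(not anonymize_blueprint) and O(anonymize_blueprint) — anonymize_blueprint is simultaneously obligatory and forbidden, violating the D-axiom.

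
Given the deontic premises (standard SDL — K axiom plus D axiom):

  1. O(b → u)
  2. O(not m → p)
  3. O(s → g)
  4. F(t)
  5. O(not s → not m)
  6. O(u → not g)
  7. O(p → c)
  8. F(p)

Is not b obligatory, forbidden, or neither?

Premise 8, F(p), is equivalent to O(not p).
The contrapositive of premise 2 (O(not m → p)) is O(not p → m), and O(not p) is already established, so O(m).
The contrapositive of premise 5 (O(not s → not m)) is O(m → s), and O(m) is already established, so O(s).
Applying K to premise 3 (O(s → g)) and O(s) yields O(g).
Premise 6, O(u → not g), contraposes to O(g → not u); with O(g) we get O(not u).
The contrapositive of premise 1 (O(b → u)) is O(not u → not b), and O(not u) is already established, so O(not b).
Premises 4, 7 do not contribute to this derivation.
Hence not b is obligatory.

Obligatory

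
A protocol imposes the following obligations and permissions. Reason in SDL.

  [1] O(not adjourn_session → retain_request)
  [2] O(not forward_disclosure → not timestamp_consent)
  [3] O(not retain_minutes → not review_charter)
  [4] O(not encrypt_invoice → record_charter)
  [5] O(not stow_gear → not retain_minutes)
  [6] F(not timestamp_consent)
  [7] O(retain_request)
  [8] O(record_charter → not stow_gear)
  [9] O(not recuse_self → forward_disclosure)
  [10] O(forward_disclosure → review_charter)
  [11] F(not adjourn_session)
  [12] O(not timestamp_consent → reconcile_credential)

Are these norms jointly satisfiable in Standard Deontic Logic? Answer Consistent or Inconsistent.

Consistent

Premise 1 is O(not adjourn_session → retain_request); even if O(retain_request) held, inferring O(not adjourn_session) would be affirming the consequent — invalid.
So O(not adjourn_session) is not derivable, and the apparent clash with O(adjourn_session) does not arise.
A world satisfying every obligation exists (e.g. adjourn_session=true, encrypt_invoice=true, forward_disclosure=true, reconcile_credential=false, record_charter=false, recuse_self=false, retain_minutes=true, retain_request=true, review_charter=true, stow_gear=true, timestamp_consent=true); no atom is both obligatory and forbidden, so the set is consistent.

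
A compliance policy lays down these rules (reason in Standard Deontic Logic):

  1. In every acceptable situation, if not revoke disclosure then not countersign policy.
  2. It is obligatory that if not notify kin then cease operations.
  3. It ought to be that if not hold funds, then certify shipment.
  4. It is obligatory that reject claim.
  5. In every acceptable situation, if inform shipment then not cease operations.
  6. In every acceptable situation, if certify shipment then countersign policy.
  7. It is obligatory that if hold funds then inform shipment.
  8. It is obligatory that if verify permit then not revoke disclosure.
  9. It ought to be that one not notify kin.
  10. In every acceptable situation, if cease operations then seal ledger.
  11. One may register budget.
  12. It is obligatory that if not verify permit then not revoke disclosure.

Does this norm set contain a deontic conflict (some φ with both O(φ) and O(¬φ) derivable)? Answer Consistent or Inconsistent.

Inconsistent

By case analysis on verify_permit: premise 8 gives O(verify_permit → ¬revoke_disclosure) and premise 12 gives O(¬verify_permit → ¬revoke_disclosure), so O(¬revoke_disclosure) either way.
Premise 1 is O(¬revoke_disclosure → ¬countersign_policy); since O(¬revoke_disclosure), deontic closure gives O(¬countersign_policy).
Premise 6, O(certify_shipment → countersign_policy), contraposes to O(¬countersign_policy → ¬certify_shipment); with O(¬countersign_policy) we get O(¬certify_shipment).
Premise 3, O(¬hold_funds → certify_shipment), contraposes to O(¬certify_shipment → hold_funds); with O(¬certify_shipment) we get O(hold_funds).
With premise 7, O(hold_funds → inform_shipment), the K-axiom yields O(inform_shipment).
Premise 5 is O(inform_shipment → ¬cease_operations); since O(inform_shipment), deontic closure gives O(¬cease_operations).
Premise 2 is O(¬notify_kin → cease_operations); contrapositively O(¬cease_operations → notify_kin). Since O(¬cease_operations) holds, K gives O(notify_kin).
However, premise 9 gives O(¬notify_kin).
We now have both O(notify_kin) and O(¬notify_kin) — notify_kin is simultaneously obligatory and forbidden, violating the D-axiom.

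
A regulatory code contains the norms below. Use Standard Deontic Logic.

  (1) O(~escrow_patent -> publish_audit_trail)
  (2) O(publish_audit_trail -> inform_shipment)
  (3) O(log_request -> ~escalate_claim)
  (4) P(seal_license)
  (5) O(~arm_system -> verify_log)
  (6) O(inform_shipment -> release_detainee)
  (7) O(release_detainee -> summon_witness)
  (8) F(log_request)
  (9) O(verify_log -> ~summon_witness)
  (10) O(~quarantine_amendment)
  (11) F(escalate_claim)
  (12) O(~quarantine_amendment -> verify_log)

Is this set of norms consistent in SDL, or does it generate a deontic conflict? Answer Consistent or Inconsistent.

Premise 3 is O(log_request -> ~escalate_claim); even if O(~escalate_claim) held, inferring O(log_request) would be affirming the consequent — invalid.
So O(log_request) is not derivable, and the apparent clash with O(~log_request) does not arise.
A world satisfying every obligation exists (e.g. arm_system=false, escalate_claim=false, escrow_patent=true, inform_shipment=false, log_request=false, publish_audit_trail=false, quarantine_amendment=false, release_detainee=false, seal_license=false, summon_witness=false, verify_log=true); no atom is both obligatory and forbidden, so the set is consistent.

Consistent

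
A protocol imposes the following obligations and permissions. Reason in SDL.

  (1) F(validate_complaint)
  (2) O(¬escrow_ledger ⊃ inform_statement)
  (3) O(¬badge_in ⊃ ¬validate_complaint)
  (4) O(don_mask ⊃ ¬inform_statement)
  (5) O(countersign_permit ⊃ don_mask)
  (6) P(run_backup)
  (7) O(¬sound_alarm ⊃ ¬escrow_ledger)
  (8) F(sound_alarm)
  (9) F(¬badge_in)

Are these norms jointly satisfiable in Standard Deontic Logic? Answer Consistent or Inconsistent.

Consistent

Premise 3 is O(¬badge_in ⊃ ¬validate_complaint); even if O(¬validate_complaint) held, inferring O(¬badge_in) would be affirming the consequent — invalid.
So O(¬badge_in) is not derivable, and the apparent clash with O(badge_in) does not arise.
A world satisfying every obligation exists (e.g. badge_in=true, countersign_permit=false, don_mask=false, escrow_ledger=false, inform_statement=true, run_backup=false, sound_alarm=false, validate_complaint=false); no atom is both obligatory and forbidden, so the set is consistent.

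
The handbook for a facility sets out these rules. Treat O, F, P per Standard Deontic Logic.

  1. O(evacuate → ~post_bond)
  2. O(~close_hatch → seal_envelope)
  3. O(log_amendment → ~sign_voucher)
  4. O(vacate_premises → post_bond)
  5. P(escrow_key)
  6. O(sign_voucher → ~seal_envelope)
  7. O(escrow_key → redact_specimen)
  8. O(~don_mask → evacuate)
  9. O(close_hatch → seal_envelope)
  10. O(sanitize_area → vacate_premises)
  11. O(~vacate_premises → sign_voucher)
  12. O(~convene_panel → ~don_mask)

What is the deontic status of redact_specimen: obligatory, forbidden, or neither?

Premise 7 is O(escrow_key → redact_specimen), but O(escrow_key) is not derivable from the premises (the permission P(escrow_key) asserts only ~O(~escrow_key), not O(escrow_key)), so it does not yield O(redact_specimen).
No premise or chain of K-axiom applications forces O(redact_specimen), and none forces O(~redact_specimen). So redact_specimen is neither obligatory nor forbidden under these norms.

Neither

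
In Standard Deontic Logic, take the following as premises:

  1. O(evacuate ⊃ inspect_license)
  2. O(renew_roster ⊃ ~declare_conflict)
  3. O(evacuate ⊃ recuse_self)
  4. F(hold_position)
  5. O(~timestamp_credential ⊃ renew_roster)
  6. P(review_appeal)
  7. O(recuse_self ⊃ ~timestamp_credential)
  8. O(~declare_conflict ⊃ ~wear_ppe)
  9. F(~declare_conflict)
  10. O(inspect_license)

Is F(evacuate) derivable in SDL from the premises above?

Premise 9, F(~declare_conflict), is equivalent to O(declare_conflict).
The contrapositive of premise 2 (O(renew_roster ⊃ ~declare_conflict)) is O(declare_conflict ⊃ ~renew_roster), and O(declare_conflict) is already established, so O(~renew_roster).
The contrapositive of premise 5 (O(~timestamp_credential ⊃ renew_roster)) is O(~renew_roster ⊃ timestamp_credential), and O(~renew_roster) is already established, so O(timestamp_credential).
The contrapositive of premise 7 (O(recuse_self ⊃ ~timestamp_credential)) is O(timestamp_credential ⊃ ~recuse_self), and O(timestamp_credential) is already established, so O(~recuse_self).
The contrapositive of premise 3 (O(evacuate ⊃ recuse_self)) is O(~recuse_self ⊃ ~evacuate), and O(~recuse_self) is already established, so O(~evacuate).
Premises 1, 4, 6, 8, 10 do not contribute to this derivation.
So O(~evacuate) holds, i.e. F(evacuate). The claim follows.

Yes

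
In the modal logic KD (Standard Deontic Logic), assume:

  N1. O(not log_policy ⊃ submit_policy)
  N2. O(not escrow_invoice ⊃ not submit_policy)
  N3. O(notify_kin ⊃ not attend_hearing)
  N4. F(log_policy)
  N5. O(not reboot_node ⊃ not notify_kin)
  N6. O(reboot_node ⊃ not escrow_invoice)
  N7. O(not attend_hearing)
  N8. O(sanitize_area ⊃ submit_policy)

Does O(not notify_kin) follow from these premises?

Yes

F(log_policy) at premise 4 means O(not log_policy).
From O(not log_policy) and premise 1, O(not log_policy ⊃ submit_policy), we obtain O(submit_policy).
Premise 2, O(not escrow_invoice ⊃ not submit_policy), contraposes to O(submit_policy ⊃ escrow_invoice); with O(submit_policy) we get O(escrow_invoice).
The contrapositive of premise 6 (O(reboot_node ⊃ not escrow_invoice)) is O(escrow_invoice ⊃ not reboot_node), and O(escrow_invoice) is already established, so O(not reboot_node).
With premise 5, O(not reboot_node ⊃ not notify_kin), the K-axiom yields O(not notify_kin).
Premises 3, 7, 8 do not contribute to this derivation.
So O(not notify_kin) follows.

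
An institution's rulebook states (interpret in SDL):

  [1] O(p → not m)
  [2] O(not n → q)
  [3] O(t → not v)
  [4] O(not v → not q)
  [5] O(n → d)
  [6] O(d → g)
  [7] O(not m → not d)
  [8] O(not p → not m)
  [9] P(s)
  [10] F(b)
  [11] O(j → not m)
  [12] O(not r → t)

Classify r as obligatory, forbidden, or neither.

By case analysis on not p: premise 8 gives O(not p → not m) and premise 1 gives O(p → not m), so O(not m) either way.
Premise 7 is O(not m → not d); since O(not m), deontic closure gives O(not d).
Premise 5 is O(n → d); contrapositively O(not d → not n). Since O(not d) holds, K gives O(not n).
With premise 2, O(not n → q), the K-axiom yields O(q).
Premise 4, O(not v → not q), contraposes to O(q → v); with O(q) we get O(v).
The contrapositive of premise 3 (O(t → not v)) is O(v → not t), and O(v) is already established, so O(not t).
Premise 12, O(not r → t), contraposes to O(not t → r); with O(not t) we get O(r).
Premises 6, 9, 10, 11 do not contribute to this derivation.
Hence r is obligatory.

Obligatory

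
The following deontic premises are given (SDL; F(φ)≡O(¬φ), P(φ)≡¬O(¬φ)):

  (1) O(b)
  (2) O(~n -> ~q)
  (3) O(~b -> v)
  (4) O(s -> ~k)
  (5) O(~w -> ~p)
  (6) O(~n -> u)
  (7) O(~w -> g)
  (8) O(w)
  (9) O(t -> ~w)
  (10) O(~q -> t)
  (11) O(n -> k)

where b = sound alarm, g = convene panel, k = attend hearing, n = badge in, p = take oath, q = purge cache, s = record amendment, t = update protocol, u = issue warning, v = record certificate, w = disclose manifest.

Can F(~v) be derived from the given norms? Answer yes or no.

No

Premise 3 is O(~b -> v), but O(~b) is not derivable from the premises, so it does not yield O(v).
No other premise forces O(v). An ideal world satisfying every premise can still have ~v true, so F(~v) is not derivable.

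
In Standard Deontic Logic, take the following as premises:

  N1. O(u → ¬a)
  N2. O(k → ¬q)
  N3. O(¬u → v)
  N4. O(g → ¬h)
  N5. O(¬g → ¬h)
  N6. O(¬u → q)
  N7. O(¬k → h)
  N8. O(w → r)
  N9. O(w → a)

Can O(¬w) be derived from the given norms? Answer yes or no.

Premises 4 and 5 cover both cases: O(g → ¬h) and O(¬g → ¬h). Since g ∨ ¬g is a tautology, O(¬h) follows.
Premise 7, O(¬k → h), contraposes to O(¬h → k); with O(¬h) we get O(k).
With premise 2, O(k → ¬q), the K-axiom yields O(¬q).
Premise 6, O(¬u → q), contraposes to O(¬q → u); with O(¬q) we get O(u).
From O(u) and premise 1, O(u → ¬a), we obtain O(¬a).
Premise 9 is O(w → a); contrapositively O(¬a → ¬w). Since O(¬a) holds, K gives O(¬w).
Premises 3, 8 do not contribute to this derivation.
So O(¬w) follows.

Yes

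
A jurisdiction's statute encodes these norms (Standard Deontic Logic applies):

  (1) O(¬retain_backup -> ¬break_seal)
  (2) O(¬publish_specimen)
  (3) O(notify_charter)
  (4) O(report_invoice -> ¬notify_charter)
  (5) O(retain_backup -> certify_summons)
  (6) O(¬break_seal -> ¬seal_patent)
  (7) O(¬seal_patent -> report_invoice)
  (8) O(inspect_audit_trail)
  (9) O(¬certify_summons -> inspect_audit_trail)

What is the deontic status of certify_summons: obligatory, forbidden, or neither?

From premise 3 we have O(notify_charter).
Premise 4 is O(report_invoice -> ¬notify_charter); contrapositively O(notify_charter -> ¬report_invoice). Since O(notify_charter) holds, K gives O(¬report_invoice).
Premise 7 is O(¬seal_patent -> report_invoice); contrapositively O(¬report_invoice -> seal_patent). Since O(¬report_invoice) holds, K gives O(seal_patent).
Premise 6 is O(¬break_seal -> ¬seal_patent); contrapositively O(seal_patent -> break_seal). Since O(seal_patent) holds, K gives O(break_seal).
The contrapositive of premise 1 (O(¬retain_backup -> ¬break_seal)) is O(break_seal -> retain_backup), and O(break_seal) is already established, so O(retain_backup).
Applying K to premise 5 (O(retain_backup -> certify_summons)) and O(retain_backup) yields O(certify_summons).
Premises 2, 8, 9 do not contribute to this derivation.
Hence certify_summons is obligatory.

Obligatory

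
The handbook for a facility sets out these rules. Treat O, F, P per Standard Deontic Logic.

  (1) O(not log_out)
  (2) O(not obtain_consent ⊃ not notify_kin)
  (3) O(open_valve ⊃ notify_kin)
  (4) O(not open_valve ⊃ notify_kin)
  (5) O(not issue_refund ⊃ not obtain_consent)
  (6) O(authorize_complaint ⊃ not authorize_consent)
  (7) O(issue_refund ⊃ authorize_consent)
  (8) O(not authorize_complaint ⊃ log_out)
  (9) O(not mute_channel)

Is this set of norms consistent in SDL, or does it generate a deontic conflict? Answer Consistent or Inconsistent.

By case analysis on not open_valve: premise 4 gives O(not open_valve ⊃ notify_kin) and premise 3 gives O(open_valve ⊃ notify_kin), so O(notify_kin) either way.
Premise 2 is O(not obtain_consent ⊃ not notify_kin); contrapositively O(notify_kin ⊃ obtain_consent). Since O(notify_kin) holds, K gives O(obtain_consent).
The contrapositive of premise 5 (O(not issue_refund ⊃ not obtain_consent)) is O(obtain_consent ⊃ issue_refund), and O(obtain_consent) is already established, so O(issue_refund).
Premise 7 is O(issue_refund ⊃ authorize_consent); since O(issue_refund), deontic closure gives O(authorize_consent).
Premise 6 is O(authorize_complaint ⊃ not authorize_consent); contrapositively O(authorize_consent ⊃ not authorize_complaint). Since O(authorize_consent) holds, K gives O(not authorize_complaint).
From O(not authorize_complaint) and premise 8, O(not authorize_complaint ⊃ log_out), we obtain O(log_out).
Yet premise 1 states O(not log_out).
We now have both O(log_out) and O(not log_out) — log_out is simultaneously obligatory and forbidden, violating the D-axiom.

Inconsistent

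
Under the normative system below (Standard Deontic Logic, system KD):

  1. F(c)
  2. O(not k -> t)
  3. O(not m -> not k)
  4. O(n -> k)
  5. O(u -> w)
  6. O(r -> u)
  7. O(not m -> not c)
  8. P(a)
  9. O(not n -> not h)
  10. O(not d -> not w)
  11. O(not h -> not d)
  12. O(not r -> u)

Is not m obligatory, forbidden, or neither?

Forbidden

Premises 12 and 6 are O(not r -> u) and O(r -> u); every ideal world satisfies not r or r, so in either case u holds — hence O(u).
From O(u) and premise 5, O(u -> w), we obtain O(w).
Premise 10 is O(not d -> not w); contrapositively O(w -> d). Since O(w) holds, K gives O(d).
The contrapositive of premise 11 (O(not h -> not d)) is O(d -> h), and O(d) is already established, so O(h).
Premise 9 is O(not n -> not h); contrapositively O(h -> n). Since O(h) holds, K gives O(n).
With premise 4, O(n -> k), the K-axiom yields O(k).
Premise 3 is O(not m -> not k); contrapositively O(k -> m). Since O(k) holds, K gives O(m).
Premises 1, 2, 7, 8 do not contribute to this derivation.
Thus O(m), which is F(not m): not m is forbidden.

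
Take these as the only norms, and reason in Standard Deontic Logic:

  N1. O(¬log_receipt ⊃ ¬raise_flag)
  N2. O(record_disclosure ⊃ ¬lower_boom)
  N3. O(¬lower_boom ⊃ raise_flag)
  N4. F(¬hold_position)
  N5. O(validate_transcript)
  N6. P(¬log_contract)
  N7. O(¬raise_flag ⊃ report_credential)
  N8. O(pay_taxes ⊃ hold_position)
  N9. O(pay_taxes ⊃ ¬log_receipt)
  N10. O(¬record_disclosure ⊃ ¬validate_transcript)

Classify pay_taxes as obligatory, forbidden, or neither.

Forbidden

From premise 5 we have O(validate_transcript).
Premise 10, O(¬record_disclosure ⊃ ¬validate_transcript), contraposes to O(validate_transcript ⊃ record_disclosure); with O(validate_transcript) we get O(record_disclosure).
Applying K to premise 2 (O(record_disclosure ⊃ ¬lower_boom)) and O(record_disclosure) yields O(¬lower_boom).
Premise 3 is O(¬lower_boom ⊃ raise_flag); since O(¬lower_boom), deontic closure gives O(raise_flag).
The contrapositive of premise 1 (O(¬log_receipt ⊃ ¬raise_flag)) is O(raise_flag ⊃ log_receipt), and O(raise_flag) is already established, so O(log_receipt).
Premise 9 is O(pay_taxes ⊃ ¬log_receipt); contrapositively O(log_receipt ⊃ ¬pay_taxes). Since O(log_receipt) holds, K gives O(¬pay_taxes).
Premises 4, 6, 7, 8 do not contribute to this derivation.
Thus O(¬pay_taxes), which is F(pay_taxes): pay_taxes is forbidden.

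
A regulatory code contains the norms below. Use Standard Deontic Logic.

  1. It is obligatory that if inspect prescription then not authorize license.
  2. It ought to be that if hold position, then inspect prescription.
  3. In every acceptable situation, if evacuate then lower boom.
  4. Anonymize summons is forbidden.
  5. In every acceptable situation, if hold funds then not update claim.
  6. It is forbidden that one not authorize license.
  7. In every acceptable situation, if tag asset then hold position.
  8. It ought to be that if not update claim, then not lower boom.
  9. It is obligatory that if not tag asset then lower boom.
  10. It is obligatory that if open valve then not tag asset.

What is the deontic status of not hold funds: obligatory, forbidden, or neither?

Premise 6 is F(¬authorize_license), i.e. O(authorize_license).
The contrapositive of premise 1 (O(inspect_prescription → ¬authorize_license)) is O(authorize_license → ¬inspect_prescription), and O(authorize_license) is already established, so O(¬inspect_prescription).
The contrapositive of premise 2 (O(hold_position → inspect_prescription)) is O(¬inspect_prescription → ¬hold_position), and O(¬inspect_prescription) is already established, so O(¬hold_position).
The contrapositive of premise 7 (O(tag_asset → hold_position)) is O(¬hold_position → ¬tag_asset), and O(¬hold_position) is already established, so O(¬tag_asset).
With premise 9, O(¬tag_asset → lower_boom), the K-axiom yields O(lower_boom).
The contrapositive of premise 8 (O(¬update_claim → ¬lower_boom)) is O(lower_boom → update_claim), and O(lower_boom) is already established, so O(update_claim).
Premise 5, O(hold_funds → ¬update_claim), contraposes to O(update_claim → ¬hold_funds); with O(update_claim) we get O(¬hold_funds).
Premises 3, 4, 10 do not contribute to this derivation.
Hence ¬hold_funds is obligatory.

Obligatory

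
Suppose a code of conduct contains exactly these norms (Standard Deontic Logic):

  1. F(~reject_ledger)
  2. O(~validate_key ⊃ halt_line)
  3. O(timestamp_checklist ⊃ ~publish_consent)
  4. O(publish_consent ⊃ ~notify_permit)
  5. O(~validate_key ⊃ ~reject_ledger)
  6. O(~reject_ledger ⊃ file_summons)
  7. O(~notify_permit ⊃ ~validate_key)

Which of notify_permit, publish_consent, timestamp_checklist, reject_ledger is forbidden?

publish_consent

F(~reject_ledger) at premise 1 means O(reject_ledger).
Premise 5 is O(~validate_key ⊃ ~reject_ledger); contrapositively O(reject_ledger ⊃ validate_key). Since O(reject_ledger) holds, K gives O(validate_key).
Premise 7, O(~notify_permit ⊃ ~validate_key), contraposes to O(validate_key ⊃ notify_permit); with O(validate_key) we get O(notify_permit).
The contrapositive of premise 4 (O(publish_consent ⊃ ~notify_permit)) is O(notify_permit ⊃ ~publish_consent), and O(notify_permit) is already established, so O(~publish_consent).
So O(~publish_consent) holds, i.e. publish_consent is forbidden. None of the other listed options is forbidden under the premises.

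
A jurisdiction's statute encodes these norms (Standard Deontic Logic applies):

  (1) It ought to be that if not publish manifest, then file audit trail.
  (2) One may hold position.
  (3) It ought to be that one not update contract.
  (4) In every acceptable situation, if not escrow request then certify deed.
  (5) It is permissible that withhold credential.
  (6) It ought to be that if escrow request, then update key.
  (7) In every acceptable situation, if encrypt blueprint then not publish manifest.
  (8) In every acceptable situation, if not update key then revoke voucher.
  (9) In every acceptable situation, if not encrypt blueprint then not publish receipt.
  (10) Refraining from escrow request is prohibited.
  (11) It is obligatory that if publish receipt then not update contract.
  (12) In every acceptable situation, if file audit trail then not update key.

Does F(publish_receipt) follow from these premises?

Premise 10, F(¬escrow_request), is equivalent to O(escrow_request).
Applying K to premise 6 (O(escrow_request → update_key)) and O(escrow_request) yields O(update_key).
Premise 12, O(file_audit_trail → ¬update_key), contraposes to O(update_key → ¬file_audit_trail); with O(update_key) we get O(¬file_audit_trail).
The contrapositive of premise 1 (O(¬publish_manifest → file_audit_trail)) is O(¬file_audit_trail → publish_manifest), and O(¬file_audit_trail) is already established, so O(publish_manifest).
The contrapositive of premise 7 (O(encrypt_blueprint → ¬publish_manifest)) is O(publish_manifest → ¬encrypt_blueprint), and O(publish_manifest) is already established, so O(¬encrypt_blueprint).
Premise 9 is O(¬encrypt_blueprint → ¬publish_receipt); since O(¬encrypt_blueprint), deontic closure gives O(¬publish_receipt).
Premises 2, 3, 4, 5, 8, 11 do not contribute to this derivation.
So O(¬publish_receipt) holds, i.e. F(publish_receipt). The claim follows.

Yes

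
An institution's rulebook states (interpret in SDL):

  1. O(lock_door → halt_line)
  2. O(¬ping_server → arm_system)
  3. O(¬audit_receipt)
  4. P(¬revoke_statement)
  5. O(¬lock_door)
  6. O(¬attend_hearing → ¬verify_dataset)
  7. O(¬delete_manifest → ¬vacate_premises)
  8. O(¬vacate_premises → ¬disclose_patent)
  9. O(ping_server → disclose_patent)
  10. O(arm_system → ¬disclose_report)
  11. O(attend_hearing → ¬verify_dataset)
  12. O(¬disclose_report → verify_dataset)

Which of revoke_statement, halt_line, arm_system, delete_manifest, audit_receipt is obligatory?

Premises 6 and 11 cover both cases: O(¬attend_hearing → ¬verify_dataset) and O(attend_hearing → ¬verify_dataset). Since ¬attend_hearing ∨ attend_hearing is a tautology, O(¬verify_dataset) follows.
Premise 12, O(¬disclose_report → verify_dataset), contraposes to O(¬verify_dataset → disclose_report); with O(¬verify_dataset) we get O(disclose_report).
The contrapositive of premise 10 (O(arm_system → ¬disclose_report)) is O(disclose_report → ¬arm_system), and O(disclose_report) is already established, so O(¬arm_system).
Premise 2, O(¬ping_server → arm_system), contraposes to O(¬arm_system → ping_server); with O(¬arm_system) we get O(ping_server).
With premise 9, O(ping_server → disclose_patent), the K-axiom yields O(disclose_patent).
Premise 8, O(¬vacate_premises → ¬disclose_patent), contraposes to O(disclose_patent → vacate_premises); with O(disclose_patent) we get O(vacate_premises).
The contrapositive of premise 7 (O(¬delete_manifest → ¬vacate_premises)) is O(vacate_premises → delete_manifest), and O(vacate_premises) is already established, so O(delete_manifest).
So O(delete_manifest) holds — delete_manifest is obligatory. None of the other listed options is made obligatory by any chain of premises.

delete_manifest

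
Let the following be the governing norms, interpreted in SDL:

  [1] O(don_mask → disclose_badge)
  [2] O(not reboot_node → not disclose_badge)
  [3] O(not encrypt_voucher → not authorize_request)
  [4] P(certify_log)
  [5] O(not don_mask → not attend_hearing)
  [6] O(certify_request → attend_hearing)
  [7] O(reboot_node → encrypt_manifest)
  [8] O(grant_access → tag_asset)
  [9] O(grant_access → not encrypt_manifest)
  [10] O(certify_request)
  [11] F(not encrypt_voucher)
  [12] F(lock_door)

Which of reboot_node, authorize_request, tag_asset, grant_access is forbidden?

grant_access

From premise 10 we have O(certify_request).
Premise 6 is O(certify_request → attend_hearing); since O(certify_request), deontic closure gives O(attend_hearing).
Premise 5, O(not don_mask → not attend_hearing), contraposes to O(attend_hearing → don_mask); with O(attend_hearing) we get O(don_mask).
With premise 1, O(don_mask → disclose_badge), the K-axiom yields O(disclose_badge).
Premise 2, O(not reboot_node → not disclose_badge), contraposes to O(disclose_badge → reboot_node); with O(disclose_badge) we get O(reboot_node).
From O(reboot_node) and premise 7, O(reboot_node → encrypt_manifest), we obtain O(encrypt_manifest).
Premise 9 is O(grant_access → not encrypt_manifest); contrapositively O(encrypt_manifest → not grant_access). Since O(encrypt_manifest) holds, K gives O(not grant_access).
So O(not grant_access) holds, i.e. grant_access is forbidden. None of the other listed options is forbidden under the premises.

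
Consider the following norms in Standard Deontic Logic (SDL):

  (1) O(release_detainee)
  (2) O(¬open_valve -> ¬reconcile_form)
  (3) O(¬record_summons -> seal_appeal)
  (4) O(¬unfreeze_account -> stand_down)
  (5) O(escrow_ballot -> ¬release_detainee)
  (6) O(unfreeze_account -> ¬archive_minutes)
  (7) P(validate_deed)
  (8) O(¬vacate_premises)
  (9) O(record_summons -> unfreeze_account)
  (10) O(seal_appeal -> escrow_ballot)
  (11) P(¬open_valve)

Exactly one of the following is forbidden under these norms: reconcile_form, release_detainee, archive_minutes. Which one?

archive_minutes

From premise 1 we have O(release_detainee).
Premise 5 is O(escrow_ballot -> ¬release_detainee); contrapositively O(release_detainee -> ¬escrow_ballot). Since O(release_detainee) holds, K gives O(¬escrow_ballot).
Premise 10 is O(seal_appeal -> escrow_ballot); contrapositively O(¬escrow_ballot -> ¬seal_appeal). Since O(¬escrow_ballot) holds, K gives O(¬seal_appeal).
The contrapositive of premise 3 (O(¬record_summons -> seal_appeal)) is O(¬seal_appeal -> record_summons), and O(¬seal_appeal) is already established, so O(record_summons).
With premise 9, O(record_summons -> unfreeze_account), the K-axiom yields O(unfreeze_account).
With premise 6, O(unfreeze_account -> ¬archive_minutes), the K-axiom yields O(¬archive_minutes).
So O(¬archive_minutes) holds, i.e. archive_minutes is forbidden. None of the other listed options is forbidden under the premises.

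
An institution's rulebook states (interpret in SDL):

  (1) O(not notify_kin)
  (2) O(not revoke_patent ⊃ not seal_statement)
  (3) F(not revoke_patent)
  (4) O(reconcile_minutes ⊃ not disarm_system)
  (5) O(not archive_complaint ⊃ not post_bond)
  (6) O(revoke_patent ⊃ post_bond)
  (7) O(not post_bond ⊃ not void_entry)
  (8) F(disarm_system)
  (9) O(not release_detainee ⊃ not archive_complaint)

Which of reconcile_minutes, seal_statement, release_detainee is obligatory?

release_detainee

Premise 3 is F(not revoke_patent), i.e. O(revoke_patent).
From O(revoke_patent) and premise 6, O(revoke_patent ⊃ post_bond), we obtain O(post_bond).
Premise 5 is O(not archive_complaint ⊃ not post_bond); contrapositively O(post_bond ⊃ archive_complaint). Since O(post_bond) holds, K gives O(archive_complaint).
Premise 9 is O(not release_detainee ⊃ not archive_complaint); contrapositively O(archive_complaint ⊃ release_detainee). Since O(archive_complaint) holds, K gives O(release_detainee).
So O(release_detainee) holds — release_detainee is obligatory. None of the other listed options is made obligatory by any chain of premises.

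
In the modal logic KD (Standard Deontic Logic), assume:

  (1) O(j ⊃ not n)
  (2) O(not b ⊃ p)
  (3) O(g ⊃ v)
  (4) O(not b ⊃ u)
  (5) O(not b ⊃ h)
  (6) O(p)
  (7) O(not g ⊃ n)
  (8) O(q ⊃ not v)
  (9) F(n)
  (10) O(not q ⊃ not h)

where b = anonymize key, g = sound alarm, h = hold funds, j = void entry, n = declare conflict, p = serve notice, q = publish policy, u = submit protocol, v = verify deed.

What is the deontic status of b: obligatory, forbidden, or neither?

Premise 9, F(n), is equivalent to O(not n).
The contrapositive of premise 7 (O(not g ⊃ n)) is O(not n ⊃ g), and O(not n) is already established, so O(g).
Applying K to premise 3 (O(g ⊃ v)) and O(g) yields O(v).
The contrapositive of premise 8 (O(q ⊃ not v)) is O(v ⊃ not q), and O(v) is already established, so O(not q).
From O(not q) and premise 10, O(not q ⊃ not h), we obtain O(not h).
The contrapositive of premise 5 (O(not b ⊃ h)) is O(not h ⊃ b), and O(not h) is already established, so O(b).
Premises 1, 2, 4, 6 do not contribute to this derivation.
Hence b is obligatory.

Obligatory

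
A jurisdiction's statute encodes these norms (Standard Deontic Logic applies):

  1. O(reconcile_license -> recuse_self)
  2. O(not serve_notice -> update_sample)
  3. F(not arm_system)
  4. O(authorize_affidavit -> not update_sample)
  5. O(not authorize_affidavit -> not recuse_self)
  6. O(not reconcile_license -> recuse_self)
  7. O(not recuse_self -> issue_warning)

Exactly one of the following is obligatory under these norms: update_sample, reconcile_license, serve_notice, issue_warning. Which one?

serve_notice

By case analysis on reconcile_license: premise 1 gives O(reconcile_license -> recuse_self) and premise 6 gives O(not reconcile_license -> recuse_self), so O(recuse_self) either way.
Premise 5 is O(not authorize_affidavit -> not recuse_self); contrapositively O(recuse_self -> authorize_affidavit). Since O(recuse_self) holds, K gives O(authorize_affidavit).
With premise 4, O(authorize_affidavit -> not update_sample), the K-axiom yields O(not update_sample).
Premise 2, O(not serve_notice -> update_sample), contraposes to O(not update_sample -> serve_notice); with O(not update_sample) we get O(serve_notice).
So O(serve_notice) holds — serve_notice is obligatory. None of the other listed options is made obligatory by any chain of premises.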